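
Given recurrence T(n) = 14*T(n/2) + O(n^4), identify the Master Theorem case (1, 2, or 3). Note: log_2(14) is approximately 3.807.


Master Theorem parameters: a=14, b=2, c=4
log_b(a) = 3.807
Compare b^c with a: 2^4 = 16 > 14, so c > log_b(a).
Comparing c=4 vs log_b(a)=3.807:
4 > 3.807 => Case 3
Result: T(n) = O(n^4)
Master Theorem case = 3


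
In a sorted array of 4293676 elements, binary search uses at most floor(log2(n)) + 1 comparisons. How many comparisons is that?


Halving sequence: 4293676 -> 2146838 -> 1073419 -> 536709 -> 268354 -> 134177 -> 67088 -> 33544 -> 16772 -> 8386 -> 4193 -> 2096 -> 1048 -> 524 -> 262 -> 131 -> 65 -> 32 -> 16 -> 8 -> 4 -> 2 -> 1
Number of halvings = 22
Max comparisons = 22 + 1 = 23


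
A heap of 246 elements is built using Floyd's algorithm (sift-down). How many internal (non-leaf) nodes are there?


Leaf nodes occupy roughly half the array.
Sift-down is called for each internal node, starting from the last one.
Internal nodes = floor(n/2) = floor(246/2) = 123


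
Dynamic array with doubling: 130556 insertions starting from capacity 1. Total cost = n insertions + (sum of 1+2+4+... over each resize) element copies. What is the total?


n = 130556
Insertion costs: 130556
Resizes copy 1, 2, 4, ... up to the largest power of 2 that is <= n-1 = 130555, i.e. 65536.
Copy costs = 1 + 2 + 4 + 8 + 16 + 32 + 64 + 128 + 256 + 512 + 1024 + 2048 + 4096 + 8192 + 16384 + 32768 + 65536 = 131071
Total = 130556 + 131071 = 261627


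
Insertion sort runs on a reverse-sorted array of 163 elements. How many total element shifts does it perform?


Sum of shifts = 1 + 2 + 3 + ... + 162
= 163 * 162 / 2
= 26406 / 2
= 13203


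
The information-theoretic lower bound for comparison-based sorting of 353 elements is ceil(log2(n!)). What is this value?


A binary decision tree of height h has at most 2^h leaves and needs at least n! of them, so h >= ceil(log2(n!)).
353! is far too large to multiply out, so use Stirling's series:
  ln(n!) ~ n ln n - n + (1/2) ln(2 pi n) + 1/(12n)  (error below 1/(360 n^3), negligible here)
  ln(353) = 5.8664681
  n ln n = 353 * 5.8664681 = 2070.8632
  (1/2) ln(2 pi * 353) = (1/2) ln(2217.9644) = 3.8522
  1/(12*353) = 0.0002
  ln(353!) ~ 2070.8632 - 353 + 3.8522 + 0.0002 = 1721.7156
Convert to base 2: log2(353!) = 1721.7156 / ln 2 = 1721.7156 / 0.69314718 = 2483.9106
ceil(2483.9106) = 2484


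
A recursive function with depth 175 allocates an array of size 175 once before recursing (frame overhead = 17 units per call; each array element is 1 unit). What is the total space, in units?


Array allocation: 175 units (allocated once)
Stack frames: 175 deep * 17 per frame = 2975 units
Total = 175 + 2975 = 3150


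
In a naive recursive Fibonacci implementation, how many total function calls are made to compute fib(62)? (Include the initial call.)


Let C(m) = total calls to evaluate fib(m). Then C(0)=C(1)=1, and
C(m) = 1 + C(m-1) + C(m-2) for m >= 2.
Build the table (each entry = 1 + previous two):
  C(0) = 1
  C(1) = 1
  C(2) = 1 + 1 + 1 = 3
  C(3) = 1 + 3 + 1 = 5
  C(4) = 1 + 5 + 3 = 9
  C(5) = 1 + 9 + 5 = 15
  C(6) = 1 + 15 + 9 = 25
  C(7) = 1 + 25 + 15 = 41
  C(8) = 1 + 41 + 25 = 67
  C(9) = 1 + 67 + 41 = 109
  C(10) = 1 + 109 + 67 = 177
  C(11) = 1 + 177 + 109 = 287
  C(12) = 1 + 287 + 177 = 465
  C(13) = 1 + 465 + 287 = 753
  C(14) = 1 + 753 + 465 = 1219
  C(15) = 1 + 1219 + 753 = 1973
  C(16) = 1 + 1973 + 1219 = 3193
  C(17) = 1 + 3193 + 1973 = 5167
  C(18) = 1 + 5167 + 3193 = 8361
  C(19) = 1 + 8361 + 5167 = 13529
  C(20) = 1 + 13529 + 8361 = 21891
  C(21) = 1 + 21891 + 13529 = 35421
  C(22) = 1 + 35421 + 21891 = 57313
  C(23) = 1 + 57313 + 35421 = 92735
  C(24) = 1 + 92735 + 57313 = 150049
  C(25) = 1 + 150049 + 92735 = 242785
  C(26) = 1 + 242785 + 150049 = 392835
  C(27) = 1 + 392835 + 242785 = 635621
  C(28) = 1 + 635621 + 392835 = 1028457
  C(29) = 1 + 1028457 + 635621 = 1664079
  C(30) = 1 + 1664079 + 1028457 = 2692537
  C(31) = 1 + 2692537 + 1664079 = 4356617
  C(32) = 1 + 4356617 + 2692537 = 7049155
  C(33) = 1 + 7049155 + 4356617 = 11405773
  C(34) = 1 + 11405773 + 7049155 = 18454929
  C(35) = 1 + 18454929 + 11405773 = 29860703
  C(36) = 1 + 29860703 + 18454929 = 48315633
  C(37) = 1 + 48315633 + 29860703 = 78176337
  C(38) = 1 + 78176337 + 48315633 = 126491971
  C(39) = 1 + 126491971 + 78176337 = 204668309
  C(40) = 1 + 204668309 + 126491971 = 331160281
  C(41) = 1 + 331160281 + 204668309 = 535828591
  C(42) = 1 + 535828591 + 331160281 = 866988873
  C(43) = 1 + 866988873 + 535828591 = 1402817465
  C(44) = 1 + 1402817465 + 866988873 = 2269806339
  C(45) = 1 + 2269806339 + 1402817465 = 3672623805
  C(46) = 1 + 3672623805 + 2269806339 = 5942430145
  C(47) = 1 + 5942430145 + 3672623805 = 9615053951
  C(48) = 1 + 9615053951 + 5942430145 = 15557484097
  C(49) = 1 + 15557484097 + 9615053951 = 25172538049
  C(50) = 1 + 25172538049 + 15557484097 = 40730022147
  C(51) = 1 + 40730022147 + 25172538049 = 65902560197
  C(52) = 1 + 65902560197 + 40730022147 = 106632582345
  C(53) = 1 + 106632582345 + 65902560197 = 172535142543
  C(54) = 1 + 172535142543 + 106632582345 = 279167724889
  C(55) = 1 + 279167724889 + 172535142543 = 451702867433
  C(56) = 1 + 451702867433 + 279167724889 = 730870592323
  C(57) = 1 + 730870592323 + 451702867433 = 1182573459757
  C(58) = 1 + 1182573459757 + 730870592323 = 1913444052081
  C(59) = 1 + 1913444052081 + 1182573459757 = 3096017511839
  C(60) = 1 + 3096017511839 + 1913444052081 = 5009461563921
  C(61) = 1 + 5009461563921 + 3096017511839 = 8105479075761
  C(62) = 1 + 8105479075761 + 5009461563921 = 13114940639683
Total calls for fib(62) = 13114940639683


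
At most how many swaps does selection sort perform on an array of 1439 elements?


Each of the 1438 passes places one element in its final position.
Pass 1: swap minimum into position 0
Pass 2: swap minimum of remaining into position 1
...
Pass 1438: last two elements, one swap
Maximum swaps = 1439 - 1 = 1438


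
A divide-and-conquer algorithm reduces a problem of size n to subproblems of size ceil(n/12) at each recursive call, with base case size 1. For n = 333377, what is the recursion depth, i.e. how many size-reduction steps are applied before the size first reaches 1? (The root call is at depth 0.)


Each step divides the size by 12 (rounding up); after k steps the size is ceil(n/12^k), which equals 1 exactly when 12^k >= n.
So the depth is the smallest k with 12^k >= 333377, i.e. ceil(log_12(333377)).
12^5 = 248832 < 333377 <= 2985984 = 12^6
Recursion depth = 6


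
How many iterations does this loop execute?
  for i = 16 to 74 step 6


The loop variable i takes values starting at 16 and increments by 6 each iteration.
Sequence: i = 16, 22, 28, 34, 40, 46, 52, 58, 64, ...
The upper bound 74 is inclusive, so the count is floor((last - first) / step) + 1:
floor((74 - 16) / 6) + 1 = floor(58/6) + 1 = 9 + 1 = 10


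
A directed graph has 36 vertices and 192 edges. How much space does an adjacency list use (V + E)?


Adjacency list: one list head per vertex + one entry per edge
Vertex heads: 36
Edge entries: 192
Total = 36 + 192 = 228


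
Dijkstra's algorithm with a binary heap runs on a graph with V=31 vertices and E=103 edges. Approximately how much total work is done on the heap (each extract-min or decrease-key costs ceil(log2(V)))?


Dijkstra with a binary heap: each vertex is extracted once, each edge may relax once.
Each heap operation costs O(log V).
V + E = 31 + 103 = 134
ceil(log2(31)) = 5 (since 2^4 = 16 < 31 <= 32 = 2^5)
Total heap work = (V+E) * ceil(log2(V)) = 134 * 5 = 670


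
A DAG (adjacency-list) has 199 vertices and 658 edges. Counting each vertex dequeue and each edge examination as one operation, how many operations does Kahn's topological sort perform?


V = 199 (vertex processing)
E = 658 (edge processing)
V + E = 199 + 658 = 857


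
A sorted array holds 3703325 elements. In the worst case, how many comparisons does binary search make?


Halving sequence: 3703325 -> 1851662 -> 925831 -> 462915 -> 231457 -> 115728 -> 57864 -> 28932 -> 14466 -> 7233 -> 3616 -> 1808 -> 904 -> 452 -> 226 -> 113 -> 56 -> 28 -> 14 -> 7 -> 3 -> 1
Number of halvings = 21
Max comparisons = 21 + 1 = 22


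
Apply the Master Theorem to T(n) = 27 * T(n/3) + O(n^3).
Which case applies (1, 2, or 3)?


The Master Theorem: T(n) = a*T(n/b) + O(n^c)
  a = 27, b = 3, c = 3
log_b(a) = log_3(27) = 3
Compare b^c with a: 3^3 = 27 = 27, so c = log_b(a).
Since c = log_b(a) exactly, Case 2 applies.
T(n) = O(n^3 * log(n))
Master Theorem case = 2


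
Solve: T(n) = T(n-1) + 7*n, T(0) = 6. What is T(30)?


Expanding the recurrence:
T(30) = T(29) + 7*30
       = T(28) + 7*29 + 7*30
       ...
       = T(0) + 7*(1 + 2 + ... + 30)
       = 6 + 7 * 30*31/2
       = 6 + 7 * 465
       = 6 + 3255 = 3261


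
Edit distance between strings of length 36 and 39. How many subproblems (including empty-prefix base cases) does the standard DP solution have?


The table includes base cases (empty prefixes).
Rows: (m+1) = 37
Columns: (n+1) = 40
Total = 37 * 40 = 1480


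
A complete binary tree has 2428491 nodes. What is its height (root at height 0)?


In a complete binary tree, level k holds nodes 2^k .. 2^(k+1)-1 (1-indexed).
Height = floor(log2(n)) = floor(log2(2428491)) = 21
Check: 2^21 = 2097152 <= 2428491 < 4194304 = 2^22


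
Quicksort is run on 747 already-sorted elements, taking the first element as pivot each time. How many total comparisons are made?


Sum of comparisons per partition:
746 + 745 + ... + 1 + 0
= 747 * (747 - 1) / 2
= 747 * 746 / 2
= 278631


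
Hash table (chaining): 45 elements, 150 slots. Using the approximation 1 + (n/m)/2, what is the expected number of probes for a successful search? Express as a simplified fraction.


Computing expected probes:
alpha = 45/150
= 1 + alpha/2
= 1 + 45/(2*150)
= (2*150 + 45) / (2*150)
= 345/300 = 23/20


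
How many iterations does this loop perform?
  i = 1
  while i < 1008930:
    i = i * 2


The loop variable doubles each iteration:
i = 1 -> 2 -> 4 -> 8 -> 16 -> 32 -> 64 -> 128 -> 256 -> 512 -> 1024 -> 2048 -> 4096 -> 8192 -> 16384 -> 32768 -> 65536 -> 131072 -> 262144 -> 524288 -> 1048576 (stop, 1048576 >= 1008930)
Number of doublings = ceil(log2(1008930)) = 20


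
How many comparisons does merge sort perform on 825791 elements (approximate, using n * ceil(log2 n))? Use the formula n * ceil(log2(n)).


Recursion depth: ceil(log2(825791)) = 20
Each recursion level merges n = 825791 elements
Total = 825791 * 20 = 16515820


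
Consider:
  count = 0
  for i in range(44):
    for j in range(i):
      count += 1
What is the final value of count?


For each i, the inner loop runs i times:
  i=0: inner runs 0 times
  i=1: inner runs 1 time
  i=2: inner runs 2 times
  i=3: inner runs 3 times
  i=4: inner runs 4 times
  i=5: inner runs 5 times
  i=6: inner runs 6 times
  i=7: inner runs 7 times
  ...
Total = 0 + 1 + 2 + ... + 43 = 44*(44-1)/2 = 946


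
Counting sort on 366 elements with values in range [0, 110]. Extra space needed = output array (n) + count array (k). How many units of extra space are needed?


Output array size: 366 (to store sorted result)
Count array size: 111 (one slot per possible value, range 0 to 110)
Total extra space = 366 + 111 = 477


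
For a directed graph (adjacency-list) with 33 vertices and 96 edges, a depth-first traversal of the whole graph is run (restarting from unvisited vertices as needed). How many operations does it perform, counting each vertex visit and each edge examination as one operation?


A full DFS traversal visits each vertex once and examines each edge once.
V = 33
E = 96
Sum = 33 + 96 = 129


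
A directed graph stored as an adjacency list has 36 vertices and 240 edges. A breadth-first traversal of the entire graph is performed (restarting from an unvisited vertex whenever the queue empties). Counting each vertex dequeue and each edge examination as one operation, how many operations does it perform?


A full BFS traversal dequeues each vertex once and examines each edge once.
Vertex visits: 36
Edge visits: 240
V + E = 36 + 240 = 276


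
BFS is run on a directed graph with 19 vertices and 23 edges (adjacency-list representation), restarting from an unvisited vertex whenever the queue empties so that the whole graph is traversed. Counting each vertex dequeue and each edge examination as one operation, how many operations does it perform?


A full BFS traversal dequeues each vertex exactly once and examines each directed edge exactly once.
V = 19 (vertex processing cost)
E = 23 (edge examination cost)
Total operations proportional to V + E = 19 + 23 = 42


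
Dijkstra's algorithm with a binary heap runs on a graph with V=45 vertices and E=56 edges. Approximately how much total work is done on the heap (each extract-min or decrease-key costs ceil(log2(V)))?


Dijkstra with a binary heap: each vertex is extracted once, each edge may relax once.
Each heap operation costs O(log V).
V + E = 45 + 56 = 101
ceil(log2(45)) = 6 (since 2^5 = 32 < 45 <= 64 = 2^6)
Total heap work = (V+E) * ceil(log2(V)) = 101 * 6 = 606


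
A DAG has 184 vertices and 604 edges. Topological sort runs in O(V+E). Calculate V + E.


V = 184 (vertex processing)
E = 604 (edge processing)
V + E = 184 + 604 = 788


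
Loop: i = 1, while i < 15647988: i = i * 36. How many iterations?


i multiplies by 36 each step:
i = 1 -> 36 -> 1296 -> 46656 -> 1679616 -> 60466176 (stop)
Iterations = ceil(log_36(15647988)) = 5


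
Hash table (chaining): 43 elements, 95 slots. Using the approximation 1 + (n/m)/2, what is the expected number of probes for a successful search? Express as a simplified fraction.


Computing expected probes:
alpha = 43/95
= 1 + alpha/2
= 1 + 43/(2*95)
= (2*95 + 43) / (2*95)
= 233/190


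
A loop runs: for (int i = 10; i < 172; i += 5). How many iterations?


Loop starts at i = 10, increments by 5, stops when i >= 172.
Number of iterations = ceil((172 - 10) / 5)
= ceil(162 / 5)
= 33


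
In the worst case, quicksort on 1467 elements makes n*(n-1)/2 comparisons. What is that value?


Sum of comparisons per partition:
1466 + 1465 + ... + 1 + 0
= 1467 * (1467 - 1) / 2
= 1467 * 1466 / 2
= 1075311


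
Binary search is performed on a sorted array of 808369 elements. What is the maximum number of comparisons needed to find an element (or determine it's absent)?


Binary search halves the search space each comparison:
  Step 1: search space = 808369 -> 404184
  Step 2: search space = 404184 -> 202092
  Step 3: search space = 202092 -> 101046
  Step 4: search space = 101046 -> 50523
  Step 5: search space = 50523 -> 25261
  Step 6: search space = 25261 -> 12630
  Step 7: search space = 12630 -> 6315
  Step 8: search space = 6315 -> 3157
  Step 9: search space = 3157 -> 1578
  Step 10: search space = 1578 -> 789
  Step 11: search space = 789 -> 394
  Step 12: search space = 394 -> 197
  Step 13: search space = 197 -> 98
  Step 14: search space = 98 -> 49
  Step 15: search space = 49 -> 24
  Step 16: search space = 24 -> 12
  Step 17: search space = 12 -> 6
  Step 18: search space = 6 -> 3
  Step 19: search space = 3 -> 1
  Step 20: search space = 1 (final check)
Maximum comparisons = floor(log2(808369)) + 1 = 19 + 1 = 20


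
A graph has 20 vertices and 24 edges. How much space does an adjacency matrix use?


Adjacency matrix: V x V grid of entries
Space = V^2 = 20^2 = 20 * 20 = 400


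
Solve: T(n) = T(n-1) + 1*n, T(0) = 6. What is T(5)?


Expanding the recurrence:
T(5) = T(4) + 1*5
       = T(3) + 1*4 + 1*5
       ...
       = T(0) + 1*(1 + 2 + ... + 5)
       = 6 + 1 * 5*6/2
       = 6 + 1 * 15
       = 6 + 15 = 21


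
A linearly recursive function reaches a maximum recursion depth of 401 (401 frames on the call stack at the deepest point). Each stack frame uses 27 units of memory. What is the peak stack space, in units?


Maximum recursion depth = 401 frames
Memory per frame = 27 units
Total stack space = depth * frame_size
= 401 * 27 = 10827


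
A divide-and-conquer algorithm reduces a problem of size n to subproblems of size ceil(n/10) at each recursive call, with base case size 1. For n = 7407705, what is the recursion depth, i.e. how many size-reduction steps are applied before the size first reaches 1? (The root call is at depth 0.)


Each step divides the size by 10 (rounding up); after k steps the size is ceil(n/10^k), which equals 1 exactly when 10^k >= n.
So the depth is the smallest k with 10^k >= 7407705, i.e. ceil(log_10(7407705)).
10^6 = 1000000 < 7407705 <= 10000000 = 10^7
Recursion depth = 7


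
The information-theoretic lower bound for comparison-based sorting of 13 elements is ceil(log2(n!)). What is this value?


A binary decision tree of height h has at most 2^h leaves and needs at least n! of them, so h >= ceil(log2(n!)).
Compute 13! as a running product:
  x2 = 2, x3 = 6, x4 = 24, x5 = 120
  x6 = 720, x7 = 5040, x8 = 40320, x9 = 362880
  x10 = 3628800, x11 = 39916800, x12 = 479001600, x13 = 6227020800
13! = 6227020800
Bracket between powers of 2:
  2^32 = 4294967296 < 6227020800 <= 8589934592 = 2^33
So ceil(log2(13!)) = 33


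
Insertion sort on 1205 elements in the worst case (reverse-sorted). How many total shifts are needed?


In the worst case (reverse-sorted), each element shifts past all previous:
  Element 1: 1 shifts
  Element 2: 2 shifts
  Element 3: 3 shifts
  Element 4: 4 shifts
  Element 5: 5 shifts
  ...
  Element 1204: 1204 shifts
Total = 1 + 2 + ... + 1204
= 1205*(1205-1)/2 = 725410


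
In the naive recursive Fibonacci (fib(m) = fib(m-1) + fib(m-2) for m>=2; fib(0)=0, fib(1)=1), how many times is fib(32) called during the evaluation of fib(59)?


Let N(m) = number of times fib(m) is called while evaluating fib(59).
N(59) = 1 (the initial call).
N(58) = 1 (only fib(59) calls it).
For 1 <= m <= 57: fib(m) is called by fib(m+1) and fib(m+2), so
  N(m) = N(m+1) + N(m+2).
fib(0) is called only by fib(2), so N(0) = N(2).
Walk down from m=59:
  N(59)=1, N(58)=1, N(57)=2, N(56)=3, N(55)=5, N(54)=8, N(53)=13, N(52)=21, N(51)=34, N(50)=55, N(49)=89, N(48)=144, N(47)=233, N(46)=377, N(45)=610, N(44)=987, N(43)=1597, N(42)=2584, N(41)=4181, N(40)=6765, N(39)=10946, N(38)=17711, N(37)=28657, N(36)=46368, N(35)=75025, N(34)=121393, N(33)=196418, N(32)=317811
N(32) = 317811


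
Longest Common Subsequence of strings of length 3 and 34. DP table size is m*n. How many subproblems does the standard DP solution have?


DP table indexed by positions in both strings.
First string: 3 positions
Second string: 34 positions
Total = 3 * 34 = 102


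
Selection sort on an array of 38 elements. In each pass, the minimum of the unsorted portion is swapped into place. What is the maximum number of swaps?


Selection sort performs one swap per pass:
  Pass 1: find min in positions 0 to 37, swap with position 0
  Pass 2: find min in positions 1 to 37, swap with position 1
  Pass 3: find min in positions 2 to 37, swap with position 2
  Pass 4: find min in positions 3 to 37, swap with position 3
  Pass 5: find min in positions 4 to 37, swap with position 4
  ... (32 more passes)
Total passes (and swaps) = n - 1 = 38 - 1 = 37


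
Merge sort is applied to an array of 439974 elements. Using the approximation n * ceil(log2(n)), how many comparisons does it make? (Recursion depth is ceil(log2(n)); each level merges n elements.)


Merge sort divides the array into halves recursively.
Number of levels = ceil(log2(439974)) = 19
At each level, approximately n = 439974 comparisons are needed for merging.
Total comparisons ~ n * ceil(log2(n)) = 439974 * 19 = 8359506


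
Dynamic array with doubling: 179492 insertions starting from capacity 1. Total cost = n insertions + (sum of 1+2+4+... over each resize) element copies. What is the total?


n = 179492
Insertion costs: 179492
Resizes copy 1, 2, 4, ... up to the largest power of 2 that is <= n-1 = 179491, i.e. 131072.
Copy costs = 1 + 2 + 4 + 8 + 16 + 32 + 64 + 128 + 256 + 512 + 1024 + 2048 + 4096 + 8192 + 16384 + 32768 + 65536 + 131072 = 262143
Total = 179492 + 262143 = 441635


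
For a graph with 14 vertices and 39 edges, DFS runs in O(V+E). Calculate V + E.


A full DFS traversal visits each vertex once and examines each edge once.
V = 14
E = 39
Sum = 14 + 39 = 53


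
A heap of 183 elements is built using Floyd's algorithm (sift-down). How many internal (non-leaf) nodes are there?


Leaf nodes occupy roughly half the array.
Sift-down is called for each internal node, starting from the last one.
Internal nodes = floor(n/2) = floor(183/2) = 91


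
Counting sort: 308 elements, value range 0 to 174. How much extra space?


n = 308 (output array)
k = 175 (count array for 175 distinct values)
Extra space = 308 + 175 = 483


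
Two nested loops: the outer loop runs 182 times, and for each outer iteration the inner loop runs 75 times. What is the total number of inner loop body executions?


Outer loop: 182 iterations
Inner loop: 75 iterations per outer iteration
Total = 182 * 75 = 13650


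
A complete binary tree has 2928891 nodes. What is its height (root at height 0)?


In a complete binary tree, level k holds nodes 2^k .. 2^(k+1)-1 (1-indexed).
Height = floor(log2(n)) = floor(log2(2928891)) = 21
Check: 2^21 = 2097152 <= 2928891 < 4194304 = 2^22


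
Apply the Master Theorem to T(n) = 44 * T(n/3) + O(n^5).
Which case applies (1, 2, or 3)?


The Master Theorem: T(n) = a*T(n/b) + O(n^c)
  a = 44, b = 3, c = 5
log_b(a) = log_3(44) ~ 3.445
Compare b^c with a: 3^5 = 243 > 44, so c > log_b(a).
Since c > log_b(a), Case 3 applies.
T(n) = O(n^5)
Master Theorem case = 3


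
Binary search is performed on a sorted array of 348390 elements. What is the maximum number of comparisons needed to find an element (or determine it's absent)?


Binary search halves the search space each comparison:
  Step 1: search space = 348390 -> 174195
  Step 2: search space = 174195 -> 87097
  Step 3: search space = 87097 -> 43548
  Step 4: search space = 43548 -> 21774
  Step 5: search space = 21774 -> 10887
  Step 6: search space = 10887 -> 5443
  Step 7: search space = 5443 -> 2721
  Step 8: search space = 2721 -> 1360
  Step 9: search space = 1360 -> 680
  Step 10: search space = 680 -> 340
  Step 11: search space = 340 -> 170
  Step 12: search space = 170 -> 85
  Step 13: search space = 85 -> 42
  Step 14: search space = 42 -> 21
  Step 15: search space = 21 -> 10
  Step 16: search space = 10 -> 5
  Step 17: search space = 5 -> 2
  Step 18: search space = 2 -> 1
  Step 19: search space = 1 (final check)
Maximum comparisons = floor(log2(348390)) + 1 = 18 + 1 = 19


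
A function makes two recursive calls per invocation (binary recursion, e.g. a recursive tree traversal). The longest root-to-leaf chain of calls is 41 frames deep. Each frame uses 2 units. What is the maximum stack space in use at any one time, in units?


Binary recursion: the two calls run one after the other, so only one root-to-leaf chain of frames is on the stack at a time.
Maximum depth (longest chain) = 41 frames
Each frame = 2 units
Max stack space = 41 * 2 = 82


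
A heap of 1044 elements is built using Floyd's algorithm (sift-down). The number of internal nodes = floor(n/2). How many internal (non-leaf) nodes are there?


Leaf nodes occupy roughly half the array.
Sift-down is called for each internal node, starting from the last one.
Internal nodes = floor(n/2) = floor(1044/2) = 522


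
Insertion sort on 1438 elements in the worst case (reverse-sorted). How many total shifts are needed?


In the worst case (reverse-sorted), each element shifts past all previous:
  Element 1: 1 shifts
  Element 2: 2 shifts
  Element 3: 3 shifts
  Element 4: 4 shifts
  Element 5: 5 shifts
  ...
  Element 1437: 1437 shifts
Total = 1 + 2 + ... + 1437
= 1438*(1438-1)/2 = 1033203


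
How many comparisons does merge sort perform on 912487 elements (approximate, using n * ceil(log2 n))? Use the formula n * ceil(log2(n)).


Recursion depth: ceil(log2(912487)) = 20
Each recursion level merges n = 912487 elements
Total = 912487 * 20 = 18249740


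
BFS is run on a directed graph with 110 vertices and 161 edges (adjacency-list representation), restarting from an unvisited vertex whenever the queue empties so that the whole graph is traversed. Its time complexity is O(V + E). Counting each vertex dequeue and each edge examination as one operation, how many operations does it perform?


A full BFS traversal dequeues each vertex exactly once and examines each directed edge exactly once.
V = 110 (vertex processing cost)
E = 161 (edge examination cost)
Total operations proportional to V + E = 110 + 161 = 271


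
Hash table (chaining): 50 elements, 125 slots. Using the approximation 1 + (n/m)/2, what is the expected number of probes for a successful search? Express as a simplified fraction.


Computing expected probes:
alpha = 50/125
= 1 + alpha/2
= 1 + 50/(2*125)
= (2*125 + 50) / (2*125)
= 300/250 = 6/5


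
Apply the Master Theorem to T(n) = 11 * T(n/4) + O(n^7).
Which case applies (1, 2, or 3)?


The Master Theorem: T(n) = a*T(n/b) + O(n^c)
  a = 11, b = 4, c = 7
log_b(a) = log_4(11) ~ 1.73
Compare b^c with a: 4^7 = 16384 > 11, so c > log_b(a).
Since c > log_b(a), Case 3 applies.
T(n) = O(n^7)
Master Theorem case = 3


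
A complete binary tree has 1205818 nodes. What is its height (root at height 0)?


In a complete binary tree, level k holds nodes 2^k .. 2^(k+1)-1 (1-indexed).
Height = floor(log2(n)) = floor(log2(1205818)) = 20
Check: 2^20 = 1048576 <= 1205818 < 2097152 = 2^21


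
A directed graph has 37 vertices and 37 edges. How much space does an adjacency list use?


Adjacency list: one list head per vertex + one entry per edge
Vertex heads: 37
Edge entries: 37
Total = 37 + 37 = 74


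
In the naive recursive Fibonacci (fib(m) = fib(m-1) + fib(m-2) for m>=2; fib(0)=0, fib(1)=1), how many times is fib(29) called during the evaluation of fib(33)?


Let N(m) = number of times fib(m) is called while evaluating fib(33).
N(33) = 1 (the initial call).
N(32) = 1 (only fib(33) calls it).
For 1 <= m <= 31: fib(m) is called by fib(m+1) and fib(m+2), so
  N(m) = N(m+1) + N(m+2).
fib(0) is called only by fib(2), so N(0) = N(2).
Walk down from m=33:
  N(33)=1, N(32)=1, N(31)=2, N(30)=3, N(29)=5
N(29) = 5


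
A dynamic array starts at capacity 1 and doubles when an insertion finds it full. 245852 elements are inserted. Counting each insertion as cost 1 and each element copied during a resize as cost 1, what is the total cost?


n = 245852
Insertion costs: 245852
Resizes copy 1, 2, 4, ... up to the largest power of 2 that is <= n-1 = 245851, i.e. 131072.
Copy costs = 1 + 2 + 4 + 8 + 16 + 32 + 64 + 128 + 256 + 512 + 1024 + 2048 + 4096 + 8192 + 16384 + 32768 + 65536 + 131072 = 262143
Total = 245852 + 262143 = 507995


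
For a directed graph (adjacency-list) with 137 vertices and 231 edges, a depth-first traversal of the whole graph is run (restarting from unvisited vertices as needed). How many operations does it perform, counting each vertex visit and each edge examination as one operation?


A full DFS traversal visits each vertex once and examines each edge once.
V = 137
E = 231
Sum = 137 + 231 = 368


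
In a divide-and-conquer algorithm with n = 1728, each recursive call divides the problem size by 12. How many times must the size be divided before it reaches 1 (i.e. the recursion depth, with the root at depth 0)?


Number of divisions = log_12(1728)
Sizes: 1728 -> 144 -> 12 -> 1 (3 divisions)
Recursion depth = 3


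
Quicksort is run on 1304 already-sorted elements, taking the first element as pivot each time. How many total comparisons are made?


Sum of comparisons per partition:
1303 + 1302 + ... + 1 + 0
= 1304 * (1304 - 1) / 2
= 1304 * 1303 / 2
= 849556


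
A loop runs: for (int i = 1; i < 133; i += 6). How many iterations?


Loop starts at i = 1, increments by 6, stops when i >= 133.
Number of iterations = ceil((133 - 1) / 6)
= ceil(132 / 6)
= 22


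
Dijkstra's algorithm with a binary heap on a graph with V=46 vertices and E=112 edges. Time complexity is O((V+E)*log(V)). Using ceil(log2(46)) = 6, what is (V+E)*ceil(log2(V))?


Dijkstra with a binary heap: each vertex is extracted once, each edge may relax once.
Each heap operation costs O(log V).
V + E = 46 + 112 = 158
ceil(log2(46)) = 6 (since 2^5 = 32 < 46 <= 64 = 2^6)
Total heap work = (V+E) * ceil(log2(V)) = 158 * 6 = 948


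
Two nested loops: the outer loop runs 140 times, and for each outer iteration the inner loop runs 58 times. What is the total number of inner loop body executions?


Outer loop: 140 iterations
Inner loop: 58 iterations per outer iteration
Total = 140 * 58 = 8120


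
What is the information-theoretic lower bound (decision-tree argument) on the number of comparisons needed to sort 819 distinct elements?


A binary decision tree of height h has at most 2^h leaves and needs at least n! of them, so h >= ceil(log2(n!)).
819! is far too large to multiply out, so use Stirling's series:
  ln(n!) ~ n ln n - n + (1/2) ln(2 pi n) + 1/(12n)  (error below 1/(360 n^3), negligible here)
  ln(819) = 6.7080841
  n ln n = 819 * 6.7080841 = 5493.9209
  (1/2) ln(2 pi * 819) = (1/2) ln(5145.9288) = 4.2730
  1/(12*819) = 0.0001
  ln(819!) ~ 5493.9209 - 819 + 4.2730 + 0.0001 = 4679.1940
Convert to base 2: log2(819!) = 4679.1940 / ln 2 = 4679.1940 / 0.69314718 = 6750.6500
ceil(6750.6500) = 6751


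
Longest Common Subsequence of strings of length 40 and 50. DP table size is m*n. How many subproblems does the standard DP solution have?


DP table indexed by positions in both strings.
First string: 40 positions
Second string: 50 positions
Total = 40 * 50 = 2000


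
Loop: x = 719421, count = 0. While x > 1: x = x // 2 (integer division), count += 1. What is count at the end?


The variable x halves each step:
x = 719421 -> 359710 -> 179855 -> 89927 -> 44963 -> 22481 -> 11240 -> 5620 -> 2810 -> 1405 -> 702 -> 351 -> 175 -> 87 -> 43 -> 21 -> 10 -> 5 -> 2 -> 1
Number of halvings = floor(log2(719421)) = 19


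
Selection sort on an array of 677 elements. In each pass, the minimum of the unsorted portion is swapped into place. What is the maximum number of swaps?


Selection sort performs one swap per pass:
  Pass 1: find min in positions 0 to 676, swap with position 0
  Pass 2: find min in positions 1 to 676, swap with position 1
  Pass 3: find min in positions 2 to 676, swap with position 2
  Pass 4: find min in positions 3 to 676, swap with position 3
  Pass 5: find min in positions 4 to 676, swap with position 4
  ... (671 more passes)
Total passes (and swaps) = n - 1 = 677 - 1 = 676


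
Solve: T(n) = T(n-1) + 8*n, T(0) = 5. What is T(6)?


Expanding the recurrence:
T(6) = T(5) + 8*6
       = T(4) + 8*5 + 8*6
       ...
       = T(0) + 8*(1 + 2 + ... + 6)
       = 5 + 8 * 6*7/2
       = 5 + 8 * 21
       = 5 + 168 = 173


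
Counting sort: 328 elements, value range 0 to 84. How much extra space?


n = 328 (output array)
k = 85 (count array for 85 distinct values)
Extra space = 328 + 85 = 413


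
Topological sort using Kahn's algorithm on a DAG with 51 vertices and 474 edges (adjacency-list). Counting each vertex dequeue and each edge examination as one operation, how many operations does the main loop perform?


Kahn's algorithm:
  1. Compute in-degrees: O(V + E)
  2. Process queue: each vertex dequeued once (O(V))
     each edge examined once (O(E))
Total = V + E = 51 + 474 = 525


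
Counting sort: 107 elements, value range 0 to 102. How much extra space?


n = 107 (output array)
k = 103 (count array for 103 distinct values)
Extra space = 107 + 103 = 210


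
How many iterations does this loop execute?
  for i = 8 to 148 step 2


The loop variable i takes values starting at 8 and increments by 2 each iteration.
Sequence: i = 8, 10, 12, 14, 16, 18, 20, 22, 24, ...
The upper bound 148 is inclusive, so the count is floor((last - first) / step) + 1:
floor((148 - 8) / 2) + 1 = floor(140/2) + 1 = 70 + 1 = 71


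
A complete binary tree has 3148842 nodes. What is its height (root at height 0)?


In a complete binary tree, level k holds nodes 2^k .. 2^(k+1)-1 (1-indexed).
Height = floor(log2(n)) = floor(log2(3148842)) = 21
Check: 2^21 = 2097152 <= 3148842 < 4194304 = 2^22


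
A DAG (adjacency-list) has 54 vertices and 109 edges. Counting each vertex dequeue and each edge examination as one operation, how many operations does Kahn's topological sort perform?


V = 54 (vertex processing)
E = 109 (edge processing)
V + E = 54 + 109 = 163


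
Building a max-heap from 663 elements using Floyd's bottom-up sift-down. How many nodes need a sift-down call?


In a heap of 663 elements (0-indexed array):
  Last element index: 662
  Parent of last element: floor((662 - 1) / 2) = 330
  Internal nodes: indices 0 to 330
  Count = floor(663/2) = 331


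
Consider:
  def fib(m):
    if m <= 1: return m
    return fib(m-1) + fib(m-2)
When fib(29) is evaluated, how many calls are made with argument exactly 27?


Let N(m) = number of times fib(m) is called while evaluating fib(29).
N(29) = 1 (the initial call).
N(28) = 1 (only fib(29) calls it).
For 1 <= m <= 27: fib(m) is called by fib(m+1) and fib(m+2), so
  N(m) = N(m+1) + N(m+2).
fib(0) is called only by fib(2), so N(0) = N(2).
Walk down from m=29:
  N(29)=1, N(28)=1, N(27)=2
N(27) = 2


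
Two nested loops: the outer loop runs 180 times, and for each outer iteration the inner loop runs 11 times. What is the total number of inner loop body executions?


Outer loop: 180 iterations
Inner loop: 11 iterations per outer iteration
Total = 180 * 11 = 1980


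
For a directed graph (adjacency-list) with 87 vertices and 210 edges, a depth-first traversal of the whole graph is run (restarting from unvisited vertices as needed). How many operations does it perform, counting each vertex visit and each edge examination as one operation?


A full DFS traversal visits each vertex once and examines each edge once.
V = 87
E = 210
Sum = 87 + 210 = 297


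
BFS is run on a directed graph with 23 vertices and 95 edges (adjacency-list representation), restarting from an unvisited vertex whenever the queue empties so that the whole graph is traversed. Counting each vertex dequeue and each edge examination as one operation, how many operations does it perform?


A full BFS traversal dequeues each vertex exactly once and examines each directed edge exactly once.
V = 23 (vertex processing cost)
E = 95 (edge examination cost)
Total operations proportional to V + E = 23 + 95 = 118


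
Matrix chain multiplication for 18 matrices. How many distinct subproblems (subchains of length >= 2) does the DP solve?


Subproblems are indexed by (i, j) where i < j.
Number of such pairs = n*(n-1)/2
= 18 * 17 / 2
= 153


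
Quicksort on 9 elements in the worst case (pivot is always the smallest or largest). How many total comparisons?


In the worst case, each partition step picks the worst pivot:
  Partition 1: 8 comparisons (n-1 elements to compare)
  Partition 2: 7 comparisons
  Partition 3: 6 comparisons
  Partition 4: 5 comparisons
  Partition 5: 4 comparisons
  ...
  Last partition: 0 comparisons
Total = (n-1) + (n-2) + ... + 1 + 0 = n*(n-1)/2
= 9*8/2 = 36


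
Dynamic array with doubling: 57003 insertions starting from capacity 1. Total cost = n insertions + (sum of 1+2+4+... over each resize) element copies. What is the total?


n = 57003
Insertion costs: 57003
Resizes copy 1, 2, 4, ... up to the largest power of 2 that is <= n-1 = 57002, i.e. 32768.
Copy costs = 1 + 2 + 4 + 8 + 16 + 32 + 64 + 128 + 256 + 512 + 1024 + 2048 + 4096 + 8192 + 16384 + 32768 = 65535
Total = 57003 + 65535 = 122538


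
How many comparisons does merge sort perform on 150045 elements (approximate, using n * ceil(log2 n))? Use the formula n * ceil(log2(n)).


Recursion depth: ceil(log2(150045)) = 18
Each recursion level merges n = 150045 elements
Total = 150045 * 18 = 2700810


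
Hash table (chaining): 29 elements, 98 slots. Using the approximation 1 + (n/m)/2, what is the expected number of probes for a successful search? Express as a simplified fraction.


Computing expected probes:
alpha = 29/98
= 1 + alpha/2
= 1 + 29/(2*98)
= (2*98 + 29) / (2*98)
= 225/196


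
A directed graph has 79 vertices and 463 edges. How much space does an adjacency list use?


Adjacency list: one list head per vertex + one entry per edge
Vertex heads: 79
Edge entries: 463
Total = 79 + 463 = 542


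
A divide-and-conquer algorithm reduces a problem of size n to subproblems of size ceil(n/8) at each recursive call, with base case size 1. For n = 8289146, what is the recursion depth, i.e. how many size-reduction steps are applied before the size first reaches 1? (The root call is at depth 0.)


Each step divides the size by 8 (rounding up); after k steps the size is ceil(n/8^k), which equals 1 exactly when 8^k >= n.
So the depth is the smallest k with 8^k >= 8289146, i.e. ceil(log_8(8289146)).
8^7 = 2097152 < 8289146 <= 16777216 = 8^8
Recursion depth = 8


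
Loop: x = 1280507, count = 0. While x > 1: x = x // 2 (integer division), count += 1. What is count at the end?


The variable x halves each step:
x = 1280507 -> 640253 -> 320126 -> 160063 -> 80031 -> 40015 -> 20007 -> 10003 -> 5001 -> 2500 -> 1250 -> 625 -> 312 -> 156 -> 78 -> 39 -> 19 -> 9 -> 4 -> 2 -> 1
Number of halvings = floor(log2(1280507)) = 20


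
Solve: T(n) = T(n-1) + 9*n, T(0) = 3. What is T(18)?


Expanding the recurrence:
T(18) = T(17) + 9*18
       = T(16) + 9*17 + 9*18
       ...
       = T(0) + 9*(1 + 2 + ... + 18)
       = 3 + 9 * 18*19/2
       = 3 + 9 * 171
       = 3 + 1539 = 1542


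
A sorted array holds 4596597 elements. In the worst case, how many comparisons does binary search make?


Halving sequence: 4596597 -> 2298298 -> 1149149 -> 574574 -> 287287 -> 143643 -> 71821 -> 35910 -> 17955 -> 8977 -> 4488 -> 2244 -> 1122 -> 561 -> 280 -> 140 -> 70 -> 35 -> 17 -> 8 -> 4 -> 2 -> 1
Number of halvings = 22
Max comparisons = 22 + 1 = 23


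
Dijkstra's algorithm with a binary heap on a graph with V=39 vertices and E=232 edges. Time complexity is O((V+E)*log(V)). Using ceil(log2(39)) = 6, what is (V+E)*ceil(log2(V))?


Dijkstra with a binary heap: each vertex is extracted once, each edge may relax once.
Each heap operation costs O(log V).
V + E = 39 + 232 = 271
ceil(log2(39)) = 6 (since 2^5 = 32 < 39 <= 64 = 2^6)
Total heap work = (V+E) * ceil(log2(V)) = 271 * 6 = 1626


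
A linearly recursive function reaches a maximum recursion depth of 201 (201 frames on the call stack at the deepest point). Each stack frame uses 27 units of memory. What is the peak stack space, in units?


Maximum recursion depth = 201 frames
Memory per frame = 27 units
Total stack space = depth * frame_size
= 201 * 27 = 5427


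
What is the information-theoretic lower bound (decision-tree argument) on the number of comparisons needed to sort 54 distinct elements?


A binary decision tree of height h has at most 2^h leaves and needs at least n! of them, so h >= ceil(log2(n!)).
54! is far too large to multiply out, so use Stirling's series:
  ln(n!) ~ n ln n - n + (1/2) ln(2 pi n) + 1/(12n)  (error below 1/(360 n^3), negligible here)
  ln(54) = 3.9889840
  n ln n = 54 * 3.9889840 = 215.4051
  (1/2) ln(2 pi * 54) = (1/2) ln(339.2920) = 2.9134
  1/(12*54) = 0.0015
  ln(54!) ~ 215.4051 - 54 + 2.9134 + 0.0015 = 164.3200
Convert to base 2: log2(54!) = 164.3200 / ln 2 = 164.3200 / 0.69314718 = 237.0636
ceil(237.0636) = 238


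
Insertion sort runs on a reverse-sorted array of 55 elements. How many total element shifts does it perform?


Sum of shifts = 1 + 2 + 3 + ... + 54
= 55 * 54 / 2
= 2970 / 2
= 1485


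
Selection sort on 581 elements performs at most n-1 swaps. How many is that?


Each of the 580 passes places one element in its final position.
Pass 1: swap minimum into position 0
Pass 2: swap minimum of remaining into position 1
...
Pass 580: last two elements, one swap
Maximum swaps = 581 - 1 = 580
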